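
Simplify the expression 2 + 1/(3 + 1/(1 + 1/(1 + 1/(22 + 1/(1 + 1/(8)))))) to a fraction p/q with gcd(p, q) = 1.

a_0 = 2: 2/1
a_1 = 3: 7/3
a_2 = 1: 9/4
a_3 = 1: 16/7
a_4 = 22: 361/158
a_5 = 1: 377/165
a_6 = 8: 3377/1478

3377/1478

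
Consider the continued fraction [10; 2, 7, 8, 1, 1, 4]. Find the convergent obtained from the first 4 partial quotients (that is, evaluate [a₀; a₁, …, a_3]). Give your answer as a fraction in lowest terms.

1277/122

Start with 8.
7 + 1/(8/1) = 7 + 1/8 = 57/8
2 + 1/(57/8) = 2 + 8/57 = 122/57
10 + 1/(122/57) = 10 + 57/122 = 1277/122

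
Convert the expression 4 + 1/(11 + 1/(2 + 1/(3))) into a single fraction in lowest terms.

327/80

Start with 3.
2 + 1/(3/1) = 2 + 1/3 = 7/3
11 + 1/(7/3) = 11 + 3/7 = 80/7
4 + 1/(80/7) = 4 + 7/80 = 327/80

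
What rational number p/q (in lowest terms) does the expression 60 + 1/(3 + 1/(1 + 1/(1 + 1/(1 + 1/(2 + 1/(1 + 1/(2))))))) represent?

Use the convergent recurrence hₖ = aₖ·hₖ₋₁ + hₖ₋₂ (and likewise for the denominators kₖ):
a_0 = 60: 60/1
a_1 = 3: 181/3
a_2 = 1: 241/4
a_3 = 1: 422/7
a_4 = 1: 663/11
a_5 = 2: 1748/29
a_6 = 1: 2411/40
a_7 = 2: 6570/109

6570/109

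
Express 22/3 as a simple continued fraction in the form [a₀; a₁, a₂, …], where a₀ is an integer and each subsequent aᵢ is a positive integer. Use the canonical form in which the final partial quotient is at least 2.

[7; 3]

Run the Euclidean algorithm, recording each quotient:
⌊22/3⌋ = 7, remainder 1
⌊3/1⌋ = 3, remainder 0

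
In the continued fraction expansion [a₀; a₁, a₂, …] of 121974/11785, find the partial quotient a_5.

7

⌊121974/11785⌋ = 10, remainder 4124
⌊11785/4124⌋ = 2, remainder 3537
⌊4124/3537⌋ = 1, remainder 587
⌊3537/587⌋ = 6, remainder 15
⌊587/15⌋ = 39, remainder 2
⌊15/2⌋ = 7, remainder 1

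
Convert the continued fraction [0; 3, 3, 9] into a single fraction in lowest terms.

28/93

a_0 = 0: 0/1
a_1 = 3: 1/3
a_2 = 3: 3/10
a_3 = 9: 28/93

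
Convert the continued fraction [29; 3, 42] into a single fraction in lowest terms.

a_0 = 29: 29/1
a_1 = 3: 88/3
a_2 = 42: 3725/127

3725/127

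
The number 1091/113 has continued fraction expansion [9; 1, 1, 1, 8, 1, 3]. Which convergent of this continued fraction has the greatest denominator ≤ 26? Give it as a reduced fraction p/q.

List convergents until the denominator exceeds the bound:
a_0 = 9: 9/1  (≤ bound)
a_1 = 1: 10/1  (≤ bound)
a_2 = 1: 19/2  (≤ bound)
a_3 = 1: 29/3  (≤ bound)
a_4 = 8: 251/26  (≤ bound)
a_5 = 1: 280/29  (> 26, stop)

251/26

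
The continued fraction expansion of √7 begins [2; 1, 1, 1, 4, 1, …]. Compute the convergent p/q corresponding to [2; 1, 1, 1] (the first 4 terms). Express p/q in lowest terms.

Start with 1.
1 + 1/(1/1) = 1 + 1/1 = 2/1
1 + 1/(2/1) = 1 + 1/2 = 3/2
2 + 1/(3/2) = 2 + 2/3 = 8/3

8/3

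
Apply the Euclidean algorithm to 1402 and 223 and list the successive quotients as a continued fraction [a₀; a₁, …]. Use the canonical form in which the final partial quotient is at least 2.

[6; 3, 2, 15, 2]

1402 ÷ 223 → quotient 6, remainder 64
223 ÷ 64 → quotient 3, remainder 31
64 ÷ 31 → quotient 2, remainder 2
31 ÷ 2 → quotient 15, remainder 1
2 ÷ 1 → quotient 2, remainder 0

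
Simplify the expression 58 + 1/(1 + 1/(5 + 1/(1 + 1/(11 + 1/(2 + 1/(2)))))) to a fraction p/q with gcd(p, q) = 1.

25249/429

a_0 = 58: 58/1
a_1 = 1: 59/1
a_2 = 5: 353/6
a_3 = 1: 412/7
a_4 = 11: 4885/83
a_5 = 2: 10182/173
a_6 = 2: 25249/429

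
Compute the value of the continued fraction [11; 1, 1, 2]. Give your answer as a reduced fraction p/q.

Start with 2.
1 + 1/(2/1) = 1 + 1/2 = 3/2
1 + 1/(3/2) = 1 + 2/3 = 5/3
11 + 1/(5/3) = 11 + 3/5 = 58/5

58/5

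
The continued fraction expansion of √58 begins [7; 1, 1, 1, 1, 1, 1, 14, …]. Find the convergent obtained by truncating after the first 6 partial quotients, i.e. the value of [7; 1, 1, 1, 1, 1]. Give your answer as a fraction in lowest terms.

61/8

a_0 = 7: 7/1
a_1 = 1: 8/1
a_2 = 1: 15/2
a_3 = 1: 23/3
a_4 = 1: 38/5
a_5 = 1: 61/8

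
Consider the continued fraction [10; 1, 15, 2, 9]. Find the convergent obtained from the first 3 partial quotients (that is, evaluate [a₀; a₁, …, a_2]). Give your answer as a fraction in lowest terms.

Work from the innermost term outward:
Start with 15.
1 + 1/(15/1) = 1 + 1/15 = 16/15
10 + 1/(16/15) = 10 + 15/16 = 175/16

175/16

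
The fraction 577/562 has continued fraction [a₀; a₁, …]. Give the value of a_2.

Run the Euclidean algorithm, recording each quotient:
577 = 1·562 + 15, so a_0 = 1
562 = 37·15 + 7, so a_1 = 37
15 = 2·7 + 1, so a_2 = 2

2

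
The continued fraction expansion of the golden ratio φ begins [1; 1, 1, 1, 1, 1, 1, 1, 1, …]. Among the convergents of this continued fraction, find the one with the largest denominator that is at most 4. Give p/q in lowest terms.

5/3

a_0 = 1: 1/1  (≤ bound)
a_1 = 1: 2/1  (≤ bound)
a_2 = 1: 3/2  (≤ bound)
a_3 = 1: 5/3  (≤ bound)
a_4 = 1: 8/5  (> 4, stop)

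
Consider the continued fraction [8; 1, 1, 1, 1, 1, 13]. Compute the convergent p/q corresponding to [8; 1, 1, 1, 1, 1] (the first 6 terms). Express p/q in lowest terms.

69/8

Use the convergent recurrence hₖ = aₖ·hₖ₋₁ + hₖ₋₂ (and likewise for the denominators kₖ):
a_0 = 8: 8/1
a_1 = 1: 9/1
a_2 = 1: 17/2
a_3 = 1: 26/3
a_4 = 1: 43/5
a_5 = 1: 69/8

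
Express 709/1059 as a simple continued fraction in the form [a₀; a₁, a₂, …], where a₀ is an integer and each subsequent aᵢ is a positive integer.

Repeatedly divide and take the remainder:
709 = 0·1059 + 709, so a_0 = 0
1059 = 1·709 + 350, so a_1 = 1
709 = 2·350 + 9, so a_2 = 2
350 = 38·9 + 8, so a_3 = 38
9 = 1·8 + 1, so a_4 = 1
8 = 8·1 + 0, so a_5 = 8

[0; 1, 2, 38, 1, 8]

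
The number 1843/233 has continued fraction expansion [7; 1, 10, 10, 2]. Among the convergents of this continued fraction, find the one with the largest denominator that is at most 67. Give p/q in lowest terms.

87/11

List convergents until the denominator exceeds the bound:
a_0 = 7: 7/1  (≤ bound)
a_1 = 1: 8/1  (≤ bound)
a_2 = 10: 87/11  (≤ bound)
a_3 = 10: 878/111  (> 67, stop)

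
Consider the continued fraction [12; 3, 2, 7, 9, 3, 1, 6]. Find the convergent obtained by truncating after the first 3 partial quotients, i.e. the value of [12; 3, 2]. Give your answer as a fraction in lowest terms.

Start with 2.
3 + 1/(2/1) = 3 + 1/2 = 7/2
12 + 1/(7/2) = 12 + 2/7 = 86/7

86/7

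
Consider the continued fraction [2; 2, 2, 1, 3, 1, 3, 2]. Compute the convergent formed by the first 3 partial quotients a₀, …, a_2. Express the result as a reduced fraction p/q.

a_0 = 2: 2/1
a_1 = 2: 5/2
a_2 = 2: 12/5

12/5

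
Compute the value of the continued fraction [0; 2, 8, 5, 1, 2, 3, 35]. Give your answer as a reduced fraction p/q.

Work from the innermost term outward:
Start with 35.
3 + 1/(35/1) = 3 + 1/35 = 106/35
2 + 1/(106/35) = 2 + 35/106 = 247/106
1 + 1/(247/106) = 1 + 106/247 = 353/247
5 + 1/(353/247) = 5 + 247/353 = 2012/353
8 + 1/(2012/353) = 8 + 353/2012 = 16449/2012
2 + 1/(16449/2012) = 2 + 2012/16449 = 34910/16449
0 + 1/(34910/16449) = 0 + 16449/34910 = 16449/34910

16449/34910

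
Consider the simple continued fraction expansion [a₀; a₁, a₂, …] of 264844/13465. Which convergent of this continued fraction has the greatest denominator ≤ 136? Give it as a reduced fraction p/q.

List convergents until the denominator exceeds the bound:
a_0 = 19: 19/1  (≤ bound)
a_1 = 1: 20/1  (≤ bound)
a_2 = 2: 59/3  (≤ bound)
a_3 = 45: 2675/136  (≤ bound)
a_4 = 1: 2734/139  (> 136, stop)

2675/136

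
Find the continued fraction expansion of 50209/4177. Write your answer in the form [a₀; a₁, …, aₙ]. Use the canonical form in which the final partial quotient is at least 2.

⌊50209/4177⌋ = 12, remainder 85
⌊4177/85⌋ = 49, remainder 12
⌊85/12⌋ = 7, remainder 1
⌊12/1⌋ = 12, remainder 0

[12; 49, 7, 12]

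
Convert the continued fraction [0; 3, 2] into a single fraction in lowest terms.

Start with 2.
3 + 1/(2/1) = 3 + 1/2 = 7/2
0 + 1/(7/2) = 0 + 2/7 = 2/7

2/7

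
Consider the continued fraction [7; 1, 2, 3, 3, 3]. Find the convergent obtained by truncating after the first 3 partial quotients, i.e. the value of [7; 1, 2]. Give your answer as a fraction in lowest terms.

Start with 2.
1 + 1/(2/1) = 1 + 1/2 = 3/2
7 + 1/(3/2) = 7 + 2/3 = 23/3

23/3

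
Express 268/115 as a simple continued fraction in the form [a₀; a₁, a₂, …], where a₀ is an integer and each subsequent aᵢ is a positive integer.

⌊268/115⌋ = 2, remainder 38
⌊115/38⌋ = 3, remainder 1
⌊38/1⌋ = 38, remainder 0

[2; 3, 38]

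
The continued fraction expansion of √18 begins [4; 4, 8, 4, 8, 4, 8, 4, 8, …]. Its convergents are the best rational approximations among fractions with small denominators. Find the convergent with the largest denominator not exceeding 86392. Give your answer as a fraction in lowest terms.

161564/38081

a_0 = 4: 4/1  (≤ bound)
a_1 = 4: 17/4  (≤ bound)
a_2 = 8: 140/33  (≤ bound)
a_3 = 4: 577/136  (≤ bound)
a_4 = 8: 4756/1121  (≤ bound)
a_5 = 4: 19601/4620  (≤ bound)
a_6 = 8: 161564/38081  (≤ bound)
a_7 = 4: 665857/156944  (> 86392, stop)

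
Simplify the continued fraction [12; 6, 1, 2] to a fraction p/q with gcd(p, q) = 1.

243/20

Starting at the tail and folding back:
Start with 2.
1 + 1/(2/1) = 1 + 1/2 = 3/2
6 + 1/(3/2) = 6 + 2/3 = 20/3
12 + 1/(20/3) = 12 + 3/20 = 243/20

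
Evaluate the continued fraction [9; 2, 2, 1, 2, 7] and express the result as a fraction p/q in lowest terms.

1319/140

Starting at the tail and folding back:
Start with 7.
2 + 1/(7/1) = 2 + 1/7 = 15/7
1 + 1/(15/7) = 1 + 7/15 = 22/15
2 + 1/(22/15) = 2 + 15/22 = 59/22
2 + 1/(59/22) = 2 + 22/59 = 140/59
9 + 1/(140/59) = 9 + 59/140 = 1319/140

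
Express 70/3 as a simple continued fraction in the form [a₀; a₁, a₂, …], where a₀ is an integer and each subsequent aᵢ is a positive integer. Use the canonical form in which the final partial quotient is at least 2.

70 ÷ 3 → quotient 23, remainder 1
3 ÷ 1 → quotient 3, remainder 0

[23; 3]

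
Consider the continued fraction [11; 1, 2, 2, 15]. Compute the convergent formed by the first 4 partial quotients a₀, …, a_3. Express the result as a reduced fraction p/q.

Starting at the tail and folding back:
Start with 2.
2 + 1/(2/1) = 2 + 1/2 = 5/2
1 + 1/(5/2) = 1 + 2/5 = 7/5
11 + 1/(7/5) = 11 + 5/7 = 82/7

82/7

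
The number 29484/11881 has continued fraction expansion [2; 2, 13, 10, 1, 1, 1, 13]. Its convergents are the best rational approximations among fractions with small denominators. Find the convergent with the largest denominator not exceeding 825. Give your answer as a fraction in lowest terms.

List convergents until the denominator exceeds the bound:
a_0 = 2: 2/1  (≤ bound)
a_1 = 2: 5/2  (≤ bound)
a_2 = 13: 67/27  (≤ bound)
a_3 = 10: 675/272  (≤ bound)
a_4 = 1: 742/299  (≤ bound)
a_5 = 1: 1417/571  (≤ bound)
a_6 = 1: 2159/870  (> 825, stop)

1417/571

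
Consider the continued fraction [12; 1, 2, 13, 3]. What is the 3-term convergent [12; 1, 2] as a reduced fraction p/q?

Start with 2.
1 + 1/(2/1) = 1 + 1/2 = 3/2
12 + 1/(3/2) = 12 + 2/3 = 38/3

38/3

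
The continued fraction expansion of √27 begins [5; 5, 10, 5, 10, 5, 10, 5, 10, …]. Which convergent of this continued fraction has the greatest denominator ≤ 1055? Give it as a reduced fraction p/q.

1351/260

List convergents until the denominator exceeds the bound:
a_0 = 5: 5/1  (≤ bound)
a_1 = 5: 26/5  (≤ bound)
a_2 = 10: 265/51  (≤ bound)
a_3 = 5: 1351/260  (≤ bound)
a_4 = 10: 13775/2651  (> 1055, stop)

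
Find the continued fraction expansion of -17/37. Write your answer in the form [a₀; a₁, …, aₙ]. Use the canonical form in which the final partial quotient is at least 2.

Repeatedly divide and take the remainder:
⌊-17/37⌋ = -1, remainder 20
⌊37/20⌋ = 1, remainder 17
⌊20/17⌋ = 1, remainder 3
⌊17/3⌋ = 5, remainder 2
⌊3/2⌋ = 1, remainder 1
⌊2/1⌋ = 2, remainder 0

[-1; 1, 1, 5, 1, 2]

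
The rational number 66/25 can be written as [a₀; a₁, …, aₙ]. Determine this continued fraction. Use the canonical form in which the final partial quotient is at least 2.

66 ÷ 25 → quotient 2, remainder 16
25 ÷ 16 → quotient 1, remainder 9
16 ÷ 9 → quotient 1, remainder 7
9 ÷ 7 → quotient 1, remainder 2
7 ÷ 2 → quotient 3, remainder 1
2 ÷ 1 → quotient 2, remainder 0

[2; 1, 1, 1, 3, 2]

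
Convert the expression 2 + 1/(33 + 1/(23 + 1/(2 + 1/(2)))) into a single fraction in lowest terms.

7849/3866

Collapse the nested fraction from the inside out:
Start with 2.
2 + 1/(2/1) = 2 + 1/2 = 5/2
23 + 1/(5/2) = 23 + 2/5 = 117/5
33 + 1/(117/5) = 33 + 5/117 = 3866/117
2 + 1/(3866/117) = 2 + 117/3866 = 7849/3866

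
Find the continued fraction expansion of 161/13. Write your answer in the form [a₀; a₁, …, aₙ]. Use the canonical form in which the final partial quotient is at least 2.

161 = 12·13 + 5, so a_0 = 12
13 = 2·5 + 3, so a_1 = 2
5 = 1·3 + 2, so a_2 = 1
3 = 1·2 + 1, so a_3 = 1
2 = 2·1 + 0, so a_4 = 2

[12; 2, 1, 1, 2]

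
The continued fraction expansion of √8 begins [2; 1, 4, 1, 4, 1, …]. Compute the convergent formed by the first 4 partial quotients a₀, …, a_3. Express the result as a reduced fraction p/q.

17/6

Start with 1.
4 + 1/(1/1) = 4 + 1/1 = 5/1
1 + 1/(5/1) = 1 + 1/5 = 6/5
2 + 1/(6/5) = 2 + 5/6 = 17/6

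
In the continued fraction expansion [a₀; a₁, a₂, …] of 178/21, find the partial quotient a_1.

2

⌊178/21⌋ = 8, remainder 10
⌊21/10⌋ = 2, remainder 1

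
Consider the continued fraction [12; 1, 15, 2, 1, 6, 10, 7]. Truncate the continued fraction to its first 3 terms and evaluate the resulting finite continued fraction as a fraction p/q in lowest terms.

Start with 15.
1 + 1/(15/1) = 1 + 1/15 = 16/15
12 + 1/(16/15) = 12 + 15/16 = 207/16

207/16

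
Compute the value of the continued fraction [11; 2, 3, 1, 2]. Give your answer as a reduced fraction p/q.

Use the convergent recurrence hₖ = aₖ·hₖ₋₁ + hₖ₋₂ (and likewise for the denominators kₖ):
a_0 = 11: 11/1
a_1 = 2: 23/2
a_2 = 3: 80/7
a_3 = 1: 103/9
a_4 = 2: 286/25

286/25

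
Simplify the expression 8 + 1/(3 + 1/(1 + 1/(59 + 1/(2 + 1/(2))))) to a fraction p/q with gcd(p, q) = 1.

a_0 = 8: 8/1
a_1 = 3: 25/3
a_2 = 1: 33/4
a_3 = 59: 1972/239
a_4 = 2: 3977/482
a_5 = 2: 9926/1203

9926/1203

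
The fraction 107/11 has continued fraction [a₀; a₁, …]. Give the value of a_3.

107 = 9·11 + 8, so a_0 = 9
11 = 1·8 + 3, so a_1 = 1
8 = 2·3 + 2, so a_2 = 2
3 = 1·2 + 1, so a_3 = 1

1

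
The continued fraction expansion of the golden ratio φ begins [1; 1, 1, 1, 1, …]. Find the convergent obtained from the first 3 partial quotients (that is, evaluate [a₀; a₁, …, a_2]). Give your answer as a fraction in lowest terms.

a_0 = 1: 1/1
a_1 = 1: 2/1
a_2 = 1: 3/2

3/2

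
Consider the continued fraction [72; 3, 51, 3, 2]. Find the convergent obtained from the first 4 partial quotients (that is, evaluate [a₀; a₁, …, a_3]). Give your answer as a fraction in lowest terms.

a_0 = 72: 72/1
a_1 = 3: 217/3
a_2 = 51: 11139/154
a_3 = 3: 33634/465

33634/465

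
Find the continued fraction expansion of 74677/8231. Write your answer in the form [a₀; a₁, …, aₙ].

[9; 13, 1, 3, 4, 6, 1, 4]

⌊74677/8231⌋ = 9, remainder 598
⌊8231/598⌋ = 13, remainder 457
⌊598/457⌋ = 1, remainder 141
⌊457/141⌋ = 3, remainder 34
⌊141/34⌋ = 4, remainder 5
⌊34/5⌋ = 6, remainder 4
⌊5/4⌋ = 1, remainder 1
⌊4/1⌋ = 4, remainder 0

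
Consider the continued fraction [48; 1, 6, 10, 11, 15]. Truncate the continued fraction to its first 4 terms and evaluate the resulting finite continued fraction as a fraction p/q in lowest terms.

Starting at the tail and folding back:
Start with 10.
6 + 1/(10/1) = 6 + 1/10 = 61/10
1 + 1/(61/10) = 1 + 10/61 = 71/61
48 + 1/(71/61) = 48 + 61/71 = 3469/71

3469/71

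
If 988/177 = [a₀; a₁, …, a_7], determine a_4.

Run the Euclidean algorithm, recording each quotient:
⌊988/177⌋ = 5, remainder 103
⌊177/103⌋ = 1, remainder 74
⌊103/74⌋ = 1, remainder 29
⌊74/29⌋ = 2, remainder 16
⌊29/16⌋ = 1, remainder 13

1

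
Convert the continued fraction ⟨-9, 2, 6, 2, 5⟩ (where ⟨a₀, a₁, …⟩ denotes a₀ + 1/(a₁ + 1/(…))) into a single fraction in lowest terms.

-1306/153

Collapse the nested fraction from the inside out:
Start with 5.
2 + 1/(5/1) = 2 + 1/5 = 11/5
6 + 1/(11/5) = 6 + 5/11 = 71/11
2 + 1/(71/11) = 2 + 11/71 = 153/71
-9 + 1/(153/71) = -9 + 71/153 = -1306/153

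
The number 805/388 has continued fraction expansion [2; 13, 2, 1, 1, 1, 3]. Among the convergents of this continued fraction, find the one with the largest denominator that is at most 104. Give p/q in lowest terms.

a_0 = 2: 2/1  (≤ bound)
a_1 = 13: 27/13  (≤ bound)
a_2 = 2: 56/27  (≤ bound)
a_3 = 1: 83/40  (≤ bound)
a_4 = 1: 139/67  (≤ bound)
a_5 = 1: 222/107  (> 104, stop)

139/67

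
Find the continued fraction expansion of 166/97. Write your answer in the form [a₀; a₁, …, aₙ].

[1; 1, 2, 2, 6, 2]

⌊166/97⌋ = 1, remainder 69
⌊97/69⌋ = 1, remainder 28
⌊69/28⌋ = 2, remainder 13
⌊28/13⌋ = 2, remainder 2
⌊13/2⌋ = 6, remainder 1
⌊2/1⌋ = 2, remainder 0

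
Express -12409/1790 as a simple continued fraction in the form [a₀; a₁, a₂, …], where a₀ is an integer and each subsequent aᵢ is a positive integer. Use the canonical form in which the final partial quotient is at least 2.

[-7; 14, 1, 3, 1, 5, 4]

-12409 = -7·1790 + 121, so a_0 = -7
1790 = 14·121 + 96, so a_1 = 14
121 = 1·96 + 25, so a_2 = 1
96 = 3·25 + 21, so a_3 = 3
25 = 1·21 + 4, so a_4 = 1
21 = 5·4 + 1, so a_5 = 5
4 = 4·1 + 0, so a_6 = 4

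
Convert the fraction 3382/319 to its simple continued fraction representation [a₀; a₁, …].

[10; 1, 1, 1, 1, 20, 1, 2]

3382 ÷ 319 → quotient 10, remainder 192
319 ÷ 192 → quotient 1, remainder 127
192 ÷ 127 → quotient 1, remainder 65
127 ÷ 65 → quotient 1, remainder 62
65 ÷ 62 → quotient 1, remainder 3
62 ÷ 3 → quotient 20, remainder 2
3 ÷ 2 → quotient 1, remainder 1
2 ÷ 1 → quotient 2, remainder 0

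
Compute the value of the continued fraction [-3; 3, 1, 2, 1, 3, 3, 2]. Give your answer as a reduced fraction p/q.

a_0 = -3: -3/1
a_1 = 3: -8/3
a_2 = 1: -11/4
a_3 = 2: -30/11
a_4 = 1: -41/15
a_5 = 3: -153/56
a_6 = 3: -500/183
a_7 = 2: -1153/422

-1153/422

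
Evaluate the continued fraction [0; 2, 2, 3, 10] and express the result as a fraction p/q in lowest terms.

72/175

Work from the innermost term outward:
Start with 10.
3 + 1/(10/1) = 3 + 1/10 = 31/10
2 + 1/(31/10) = 2 + 10/31 = 72/31
2 + 1/(72/31) = 2 + 31/72 = 175/72
0 + 1/(175/72) = 0 + 72/175 = 72/175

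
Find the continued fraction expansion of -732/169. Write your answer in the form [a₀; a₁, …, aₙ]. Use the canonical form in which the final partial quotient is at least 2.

-732 = -5·169 + 113, so a_0 = -5
169 = 1·113 + 56, so a_1 = 1
113 = 2·56 + 1, so a_2 = 2
56 = 56·1 + 0, so a_3 = 56

[-5; 1, 2, 56]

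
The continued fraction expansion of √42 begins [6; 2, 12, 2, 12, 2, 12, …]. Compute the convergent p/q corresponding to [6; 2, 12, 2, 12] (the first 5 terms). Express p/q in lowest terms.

Start with 12.
2 + 1/(12/1) = 2 + 1/12 = 25/12
12 + 1/(25/12) = 12 + 12/25 = 312/25
2 + 1/(312/25) = 2 + 25/312 = 649/312
6 + 1/(649/312) = 6 + 312/649 = 4206/649

4206/649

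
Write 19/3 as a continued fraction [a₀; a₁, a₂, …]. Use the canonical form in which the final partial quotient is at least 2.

Repeatedly divide and take the remainder:
19 ÷ 3 → quotient 6, remainder 1
3 ÷ 1 → quotient 3, remainder 0

[6; 3]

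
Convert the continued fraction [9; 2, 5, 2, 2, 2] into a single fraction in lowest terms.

1343/142

a_0 = 9: 9/1
a_1 = 2: 19/2
a_2 = 5: 104/11
a_3 = 2: 227/24
a_4 = 2: 558/59
a_5 = 2: 1343/142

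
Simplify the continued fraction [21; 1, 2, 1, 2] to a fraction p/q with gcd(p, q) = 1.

a_0 = 21: 21/1
a_1 = 1: 22/1
a_2 = 2: 65/3
a_3 = 1: 87/4
a_4 = 2: 239/11

239/11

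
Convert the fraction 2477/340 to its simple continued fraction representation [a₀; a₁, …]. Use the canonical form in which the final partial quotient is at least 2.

[7; 3, 1, 1, 48]

Apply division with remainder until the remainder is 0:
2477 ÷ 340 → quotient 7, remainder 97
340 ÷ 97 → quotient 3, remainder 49
97 ÷ 49 → quotient 1, remainder 48
49 ÷ 48 → quotient 1, remainder 1
48 ÷ 1 → quotient 48, remainder 0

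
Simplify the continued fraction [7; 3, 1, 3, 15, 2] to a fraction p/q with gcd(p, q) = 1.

Start with 2.
15 + 1/(2/1) = 15 + 1/2 = 31/2
3 + 1/(31/2) = 3 + 2/31 = 95/31
1 + 1/(95/31) = 1 + 31/95 = 126/95
3 + 1/(126/95) = 3 + 95/126 = 473/126
7 + 1/(473/126) = 7 + 126/473 = 3437/473

3437/473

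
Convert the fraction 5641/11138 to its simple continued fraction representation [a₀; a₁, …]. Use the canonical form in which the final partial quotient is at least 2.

⌊5641/11138⌋ = 0, remainder 5641
⌊11138/5641⌋ = 1, remainder 5497
⌊5641/5497⌋ = 1, remainder 144
⌊5497/144⌋ = 38, remainder 25
⌊144/25⌋ = 5, remainder 19
⌊25/19⌋ = 1, remainder 6
⌊19/6⌋ = 3, remainder 1
⌊6/1⌋ = 6, remainder 0

[0; 1, 1, 38, 5, 1, 3, 6]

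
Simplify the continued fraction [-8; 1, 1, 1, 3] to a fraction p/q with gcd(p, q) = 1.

-81/11

a_0 = -8: -8/1
a_1 = 1: -7/1
a_2 = 1: -15/2
a_3 = 1: -22/3
a_4 = 3: -81/11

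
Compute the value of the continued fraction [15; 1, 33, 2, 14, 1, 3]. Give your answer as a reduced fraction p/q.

67190/4207

Work from the innermost term outward:
Start with 3.
1 + 1/(3/1) = 1 + 1/3 = 4/3
14 + 1/(4/3) = 14 + 3/4 = 59/4
2 + 1/(59/4) = 2 + 4/59 = 122/59
33 + 1/(122/59) = 33 + 59/122 = 4085/122
1 + 1/(4085/122) = 1 + 122/4085 = 4207/4085
15 + 1/(4207/4085) = 15 + 4085/4207 = 67190/4207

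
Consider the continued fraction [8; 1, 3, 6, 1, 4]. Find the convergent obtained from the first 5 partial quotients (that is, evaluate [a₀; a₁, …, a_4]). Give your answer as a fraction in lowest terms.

a_0 = 8: 8/1
a_1 = 1: 9/1
a_2 = 3: 35/4
a_3 = 6: 219/25
a_4 = 1: 254/29

254/29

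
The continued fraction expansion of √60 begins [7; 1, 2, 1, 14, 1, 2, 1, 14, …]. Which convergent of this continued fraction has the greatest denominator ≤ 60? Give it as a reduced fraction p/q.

457/59

List convergents until the denominator exceeds the bound:
a_0 = 7: 7/1  (≤ bound)
a_1 = 1: 8/1  (≤ bound)
a_2 = 2: 23/3  (≤ bound)
a_3 = 1: 31/4  (≤ bound)
a_4 = 14: 457/59  (≤ bound)
a_5 = 1: 488/63  (> 60, stop)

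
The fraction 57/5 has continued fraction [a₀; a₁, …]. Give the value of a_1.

57 = 11·5 + 2, so a_0 = 11
5 = 2·2 + 1, so a_1 = 2

2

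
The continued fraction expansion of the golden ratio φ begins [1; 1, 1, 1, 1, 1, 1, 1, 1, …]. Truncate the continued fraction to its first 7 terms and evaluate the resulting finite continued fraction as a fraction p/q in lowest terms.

Start with 1.
1 + 1/(1/1) = 1 + 1/1 = 2/1
1 + 1/(2/1) = 1 + 1/2 = 3/2
1 + 1/(3/2) = 1 + 2/3 = 5/3
1 + 1/(5/3) = 1 + 3/5 = 8/5
1 + 1/(8/5) = 1 + 5/8 = 13/8
1 + 1/(13/8) = 1 + 8/13 = 21/13

21/13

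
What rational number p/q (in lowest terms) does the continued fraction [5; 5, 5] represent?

135/26

Starting at the tail and folding back:
Start with 5.
5 + 1/(5/1) = 5 + 1/5 = 26/5
5 + 1/(26/5) = 5 + 5/26 = 135/26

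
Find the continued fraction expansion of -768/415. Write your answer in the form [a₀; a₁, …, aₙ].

[-2; 6, 1, 2, 3, 1, 4]

⌊-768/415⌋ = -2, remainder 62
⌊415/62⌋ = 6, remainder 43
⌊62/43⌋ = 1, remainder 19
⌊43/19⌋ = 2, remainder 5
⌊19/5⌋ = 3, remainder 4
⌊5/4⌋ = 1, remainder 1
⌊4/1⌋ = 4, remainder 0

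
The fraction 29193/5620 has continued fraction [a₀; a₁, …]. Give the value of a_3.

⌊29193/5620⌋ = 5, remainder 1093
⌊5620/1093⌋ = 5, remainder 155
⌊1093/155⌋ = 7, remainder 8
⌊155/8⌋ = 19, remainder 3

19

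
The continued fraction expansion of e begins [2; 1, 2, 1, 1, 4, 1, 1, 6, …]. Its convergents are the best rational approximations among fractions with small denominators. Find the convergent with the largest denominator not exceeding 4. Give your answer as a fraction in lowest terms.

11/4

List convergents until the denominator exceeds the bound:
a_0 = 2: 2/1  (≤ bound)
a_1 = 1: 3/1  (≤ bound)
a_2 = 2: 8/3  (≤ bound)
a_3 = 1: 11/4  (≤ bound)
a_4 = 1: 19/7  (> 4, stop)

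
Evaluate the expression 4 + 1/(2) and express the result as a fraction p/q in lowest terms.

a_0 = 4: 4/1
a_1 = 2: 9/2

9/2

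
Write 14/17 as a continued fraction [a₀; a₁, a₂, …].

Apply division with remainder until the remainder is 0:
14 = 0·17 + 14, so a_0 = 0
17 = 1·14 + 3, so a_1 = 1
14 = 4·3 + 2, so a_2 = 4
3 = 1·2 + 1, so a_3 = 1
2 = 2·1 + 0, so a_4 = 2

[0; 1, 4, 1, 2]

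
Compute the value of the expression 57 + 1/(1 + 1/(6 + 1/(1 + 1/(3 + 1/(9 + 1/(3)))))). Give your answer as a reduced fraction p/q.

51621/892

a_0 = 57: 57/1
a_1 = 1: 58/1
a_2 = 6: 405/7
a_3 = 1: 463/8
a_4 = 3: 1794/31
a_5 = 9: 16609/287
a_6 = 3: 51621/892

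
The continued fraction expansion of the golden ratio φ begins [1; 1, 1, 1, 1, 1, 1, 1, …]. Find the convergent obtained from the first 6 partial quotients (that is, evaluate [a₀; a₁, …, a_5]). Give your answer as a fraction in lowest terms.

13/8

Start with 1.
1 + 1/(1/1) = 1 + 1/1 = 2/1
1 + 1/(2/1) = 1 + 1/2 = 3/2
1 + 1/(3/2) = 1 + 2/3 = 5/3
1 + 1/(5/3) = 1 + 3/5 = 8/5
1 + 1/(8/5) = 1 + 5/8 = 13/8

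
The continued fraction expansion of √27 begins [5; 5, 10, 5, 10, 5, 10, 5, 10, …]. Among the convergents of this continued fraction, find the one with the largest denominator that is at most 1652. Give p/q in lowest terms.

1351/260

a_0 = 5: 5/1  (≤ bound)
a_1 = 5: 26/5  (≤ bound)
a_2 = 10: 265/51  (≤ bound)
a_3 = 5: 1351/260  (≤ bound)
a_4 = 10: 13775/2651  (> 1652, stop)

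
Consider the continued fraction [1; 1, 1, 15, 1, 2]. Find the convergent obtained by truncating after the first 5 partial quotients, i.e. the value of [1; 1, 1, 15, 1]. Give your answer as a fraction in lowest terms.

Start with 1.
15 + 1/(1/1) = 15 + 1/1 = 16/1
1 + 1/(16/1) = 1 + 1/16 = 17/16
1 + 1/(17/16) = 1 + 16/17 = 33/17
1 + 1/(33/17) = 1 + 17/33 = 50/33

50/33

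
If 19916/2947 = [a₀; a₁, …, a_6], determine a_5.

1

Apply division with remainder until the remainder is 0:
19916 ÷ 2947 → quotient 6, remainder 2234
2947 ÷ 2234 → quotient 1, remainder 713
2234 ÷ 713 → quotient 3, remainder 95
713 ÷ 95 → quotient 7, remainder 48
95 ÷ 48 → quotient 1, remainder 47
48 ÷ 47 → quotient 1, remainder 1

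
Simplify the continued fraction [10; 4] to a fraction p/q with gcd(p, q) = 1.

41/4

a_0 = 10: 10/1
a_1 = 4: 41/4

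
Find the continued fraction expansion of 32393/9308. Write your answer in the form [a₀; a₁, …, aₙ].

[3; 2, 12, 12, 1, 3, 7]

32393 ÷ 9308 → quotient 3, remainder 4469
9308 ÷ 4469 → quotient 2, remainder 370
4469 ÷ 370 → quotient 12, remainder 29
370 ÷ 29 → quotient 12, remainder 22
29 ÷ 22 → quotient 1, remainder 7
22 ÷ 7 → quotient 3, remainder 1
7 ÷ 1 → quotient 7, remainder 0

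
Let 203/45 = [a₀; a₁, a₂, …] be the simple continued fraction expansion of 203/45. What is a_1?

1

203 = 4·45 + 23, so a_0 = 4
45 = 1·23 + 22, so a_1 = 1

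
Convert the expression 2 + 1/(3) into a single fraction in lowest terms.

7/3

Use the convergent recurrence hₖ = aₖ·hₖ₋₁ + hₖ₋₂ (and likewise for the denominators kₖ):
a_0 = 2: 2/1
a_1 = 3: 7/3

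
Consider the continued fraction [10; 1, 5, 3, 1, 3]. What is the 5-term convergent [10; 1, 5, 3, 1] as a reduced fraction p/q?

Start with 1.
3 + 1/(1/1) = 3 + 1/1 = 4/1
5 + 1/(4/1) = 5 + 1/4 = 21/4
1 + 1/(21/4) = 1 + 4/21 = 25/21
10 + 1/(25/21) = 10 + 21/25 = 271/25

271/25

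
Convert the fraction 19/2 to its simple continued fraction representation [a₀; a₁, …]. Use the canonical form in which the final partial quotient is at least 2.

[9; 2]

19 = 9·2 + 1, so a_0 = 9
2 = 2·1 + 0, so a_1 = 2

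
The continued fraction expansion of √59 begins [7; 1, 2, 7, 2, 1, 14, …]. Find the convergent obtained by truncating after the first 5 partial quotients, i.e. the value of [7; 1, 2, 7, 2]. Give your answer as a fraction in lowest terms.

361/47

a_0 = 7: 7/1
a_1 = 1: 8/1
a_2 = 2: 23/3
a_3 = 7: 169/22
a_4 = 2: 361/47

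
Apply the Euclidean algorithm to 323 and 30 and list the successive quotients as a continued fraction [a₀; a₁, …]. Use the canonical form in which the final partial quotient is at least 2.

[10; 1, 3, 3, 2]

323 ÷ 30 → quotient 10, remainder 23
30 ÷ 23 → quotient 1, remainder 7
23 ÷ 7 → quotient 3, remainder 2
7 ÷ 2 → quotient 3, remainder 1
2 ÷ 1 → quotient 2, remainder 0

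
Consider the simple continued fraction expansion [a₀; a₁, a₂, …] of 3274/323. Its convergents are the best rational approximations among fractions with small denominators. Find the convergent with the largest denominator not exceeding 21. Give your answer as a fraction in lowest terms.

152/15

a_0 = 10: 10/1  (≤ bound)
a_1 = 7: 71/7  (≤ bound)
a_2 = 2: 152/15  (≤ bound)
a_3 = 1: 223/22  (> 21, stop)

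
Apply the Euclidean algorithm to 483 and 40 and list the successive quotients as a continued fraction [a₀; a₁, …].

[12; 13, 3]

Apply division with remainder until the remainder is 0:
483 ÷ 40 → quotient 12, remainder 3
40 ÷ 3 → quotient 13, remainder 1
3 ÷ 1 → quotient 3, remainder 0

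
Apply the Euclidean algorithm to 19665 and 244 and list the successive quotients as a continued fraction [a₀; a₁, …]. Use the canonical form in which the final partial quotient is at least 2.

[80; 1, 1, 2, 6, 1, 1, 3]

Apply division with remainder until the remainder is 0:
⌊19665/244⌋ = 80, remainder 145
⌊244/145⌋ = 1, remainder 99
⌊145/99⌋ = 1, remainder 46
⌊99/46⌋ = 2, remainder 7
⌊46/7⌋ = 6, remainder 4
⌊7/4⌋ = 1, remainder 3
⌊4/3⌋ = 1, remainder 1
⌊3/1⌋ = 3, remainder 0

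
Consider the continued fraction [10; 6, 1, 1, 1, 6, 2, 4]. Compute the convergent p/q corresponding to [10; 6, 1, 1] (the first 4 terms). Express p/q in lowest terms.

132/13

Starting at the tail and folding back:
Start with 1.
1 + 1/(1/1) = 1 + 1/1 = 2/1
6 + 1/(2/1) = 6 + 1/2 = 13/2
10 + 1/(13/2) = 10 + 2/13 = 132/13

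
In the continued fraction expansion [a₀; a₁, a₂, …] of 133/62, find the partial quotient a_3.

8

133 ÷ 62 → quotient 2, remainder 9
62 ÷ 9 → quotient 6, remainder 8
9 ÷ 8 → quotient 1, remainder 1
8 ÷ 1 → quotient 8, remainder 0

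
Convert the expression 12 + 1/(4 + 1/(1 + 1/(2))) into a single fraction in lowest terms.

171/14

Use the convergent recurrence hₖ = aₖ·hₖ₋₁ + hₖ₋₂ (and likewise for the denominators kₖ):
a_0 = 12: 12/1
a_1 = 4: 49/4
a_2 = 1: 61/5
a_3 = 2: 171/14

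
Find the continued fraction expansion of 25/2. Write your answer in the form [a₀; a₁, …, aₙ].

[12; 2]

25 ÷ 2 → quotient 12, remainder 1
2 ÷ 1 → quotient 2, remainder 0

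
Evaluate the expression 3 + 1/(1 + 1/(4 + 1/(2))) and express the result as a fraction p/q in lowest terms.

Start with 2.
4 + 1/(2/1) = 4 + 1/2 = 9/2
1 + 1/(9/2) = 1 + 2/9 = 11/9
3 + 1/(11/9) = 3 + 9/11 = 42/11

42/11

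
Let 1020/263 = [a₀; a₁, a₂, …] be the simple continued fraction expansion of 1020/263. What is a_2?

7

Repeatedly divide and take the remainder:
1020 ÷ 263 → quotient 3, remainder 231
263 ÷ 231 → quotient 1, remainder 32
231 ÷ 32 → quotient 7, remainder 7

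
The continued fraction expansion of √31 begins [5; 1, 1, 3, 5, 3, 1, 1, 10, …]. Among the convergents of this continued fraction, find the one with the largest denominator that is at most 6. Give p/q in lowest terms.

a_0 = 5: 5/1  (≤ bound)
a_1 = 1: 6/1  (≤ bound)
a_2 = 1: 11/2  (≤ bound)
a_3 = 3: 39/7  (> 6, stop)

11/2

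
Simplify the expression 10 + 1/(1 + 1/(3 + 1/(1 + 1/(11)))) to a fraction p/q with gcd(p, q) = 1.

a_0 = 10: 10/1
a_1 = 1: 11/1
a_2 = 3: 43/4
a_3 = 1: 54/5
a_4 = 11: 637/59

637/59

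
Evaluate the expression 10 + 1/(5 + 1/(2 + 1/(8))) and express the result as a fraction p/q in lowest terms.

947/93

Collapse the nested fraction from the inside out:
Start with 8.
2 + 1/(8/1) = 2 + 1/8 = 17/8
5 + 1/(17/8) = 5 + 8/17 = 93/17
10 + 1/(93/17) = 10 + 17/93 = 947/93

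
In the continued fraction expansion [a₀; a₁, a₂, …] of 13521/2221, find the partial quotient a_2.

⌊13521/2221⌋ = 6, remainder 195
⌊2221/195⌋ = 11, remainder 76
⌊195/76⌋ = 2, remainder 43

2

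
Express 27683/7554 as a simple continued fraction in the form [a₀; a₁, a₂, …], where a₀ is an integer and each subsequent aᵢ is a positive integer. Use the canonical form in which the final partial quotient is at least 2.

[3; 1, 1, 1, 55, 3, 2, 6]

Repeatedly divide and take the remainder:
27683 = 3·7554 + 5021, so a_0 = 3
7554 = 1·5021 + 2533, so a_1 = 1
5021 = 1·2533 + 2488, so a_2 = 1
2533 = 1·2488 + 45, so a_3 = 1
2488 = 55·45 + 13, so a_4 = 55
45 = 3·13 + 6, so a_5 = 3
13 = 2·6 + 1, so a_6 = 2
6 = 6·1 + 0, so a_7 = 6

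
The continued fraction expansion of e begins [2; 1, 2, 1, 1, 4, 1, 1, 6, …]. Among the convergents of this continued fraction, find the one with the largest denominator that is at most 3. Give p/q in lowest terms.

8/3

a_0 = 2: 2/1  (≤ bound)
a_1 = 1: 3/1  (≤ bound)
a_2 = 2: 8/3  (≤ bound)
a_3 = 1: 11/4  (> 3, stop)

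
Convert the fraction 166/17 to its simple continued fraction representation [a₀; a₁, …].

[9; 1, 3, 4]

166 ÷ 17 → quotient 9, remainder 13
17 ÷ 13 → quotient 1, remainder 4
13 ÷ 4 → quotient 3, remainder 1
4 ÷ 1 → quotient 4, remainder 0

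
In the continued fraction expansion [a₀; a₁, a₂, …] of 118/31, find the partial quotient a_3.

Apply division with remainder until the remainder is 0:
118 = 3·31 + 25, so a_0 = 3
31 = 1·25 + 6, so a_1 = 1
25 = 4·6 + 1, so a_2 = 4
6 = 6·1 + 0, so a_3 = 6

6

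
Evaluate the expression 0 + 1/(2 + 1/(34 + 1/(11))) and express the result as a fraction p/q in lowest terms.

375/761

a_0 = 0: 0/1
a_1 = 2: 1/2
a_2 = 34: 34/69
a_3 = 11: 375/761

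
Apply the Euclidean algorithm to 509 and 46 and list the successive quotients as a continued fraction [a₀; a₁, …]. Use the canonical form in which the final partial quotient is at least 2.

⌊509/46⌋ = 11, remainder 3
⌊46/3⌋ = 15, remainder 1
⌊3/1⌋ = 3, remainder 0

[11; 15, 3]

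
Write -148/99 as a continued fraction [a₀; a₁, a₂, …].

[-2; 1, 1, 49]

-148 = -2·99 + 50, so a_0 = -2
99 = 1·50 + 49, so a_1 = 1
50 = 1·49 + 1, so a_2 = 1
49 = 49·1 + 0, so a_3 = 49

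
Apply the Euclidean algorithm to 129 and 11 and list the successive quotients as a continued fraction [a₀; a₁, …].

Apply division with remainder until the remainder is 0:
⌊129/11⌋ = 11, remainder 8
⌊11/8⌋ = 1, remainder 3
⌊8/3⌋ = 2, remainder 2
⌊3/2⌋ = 1, remainder 1
⌊2/1⌋ = 2, remainder 0

[11; 1, 2, 1, 2]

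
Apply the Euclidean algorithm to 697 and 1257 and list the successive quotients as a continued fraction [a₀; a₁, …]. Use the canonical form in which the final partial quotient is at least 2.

Run the Euclidean algorithm, recording each quotient:
697 ÷ 1257 → quotient 0, remainder 697
1257 ÷ 697 → quotient 1, remainder 560
697 ÷ 560 → quotient 1, remainder 137
560 ÷ 137 → quotient 4, remainder 12
137 ÷ 12 → quotient 11, remainder 5
12 ÷ 5 → quotient 2, remainder 2
5 ÷ 2 → quotient 2, remainder 1
2 ÷ 1 → quotient 2, remainder 0

[0; 1, 1, 4, 11, 2, 2, 2]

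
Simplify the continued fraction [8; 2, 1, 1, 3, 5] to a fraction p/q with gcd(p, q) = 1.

a_0 = 8: 8/1
a_1 = 2: 17/2
a_2 = 1: 25/3
a_3 = 1: 42/5
a_4 = 3: 151/18
a_5 = 5: 797/95

797/95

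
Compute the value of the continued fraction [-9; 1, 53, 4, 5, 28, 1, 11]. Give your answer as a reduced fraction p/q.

-3190031/397837

Start with 11.
1 + 1/(11/1) = 1 + 1/11 = 12/11
28 + 1/(12/11) = 28 + 11/12 = 347/12
5 + 1/(347/12) = 5 + 12/347 = 1747/347
4 + 1/(1747/347) = 4 + 347/1747 = 7335/1747
53 + 1/(7335/1747) = 53 + 1747/7335 = 390502/7335
1 + 1/(390502/7335) = 1 + 7335/390502 = 397837/390502
-9 + 1/(397837/390502) = -9 + 390502/397837 = -3190031/397837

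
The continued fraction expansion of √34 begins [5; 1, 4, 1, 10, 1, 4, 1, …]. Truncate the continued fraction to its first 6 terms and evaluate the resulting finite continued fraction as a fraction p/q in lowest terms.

Start with 1.
10 + 1/(1/1) = 10 + 1/1 = 11/1
1 + 1/(11/1) = 1 + 1/11 = 12/11
4 + 1/(12/11) = 4 + 11/12 = 59/12
1 + 1/(59/12) = 1 + 12/59 = 71/59
5 + 1/(71/59) = 5 + 59/71 = 414/71

414/71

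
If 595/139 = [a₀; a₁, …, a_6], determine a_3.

595 ÷ 139 → quotient 4, remainder 39
139 ÷ 39 → quotient 3, remainder 22
39 ÷ 22 → quotient 1, remainder 17
22 ÷ 17 → quotient 1, remainder 5

1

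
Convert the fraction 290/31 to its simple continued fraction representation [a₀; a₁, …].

[9; 2, 1, 4, 2]

Run the Euclidean algorithm, recording each quotient:
⌊290/31⌋ = 9, remainder 11
⌊31/11⌋ = 2, remainder 9
⌊11/9⌋ = 1, remainder 2
⌊9/2⌋ = 4, remainder 1
⌊2/1⌋ = 2, remainder 0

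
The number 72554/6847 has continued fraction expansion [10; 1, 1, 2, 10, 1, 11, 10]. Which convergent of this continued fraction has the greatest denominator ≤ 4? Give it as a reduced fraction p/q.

21/2

a_0 = 10: 10/1  (≤ bound)
a_1 = 1: 11/1  (≤ bound)
a_2 = 1: 21/2  (≤ bound)
a_3 = 2: 53/5  (> 4, stop)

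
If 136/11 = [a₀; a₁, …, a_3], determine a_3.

Apply division with remainder until the remainder is 0:
⌊136/11⌋ = 12, remainder 4
⌊11/4⌋ = 2, remainder 3
⌊4/3⌋ = 1, remainder 1
⌊3/1⌋ = 3, remainder 0

3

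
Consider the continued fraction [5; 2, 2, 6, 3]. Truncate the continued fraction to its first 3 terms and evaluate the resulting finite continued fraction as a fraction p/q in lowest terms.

Build up convergents one term at a time:
a_0 = 5: 5/1
a_1 = 2: 11/2
a_2 = 2: 27/5

27/5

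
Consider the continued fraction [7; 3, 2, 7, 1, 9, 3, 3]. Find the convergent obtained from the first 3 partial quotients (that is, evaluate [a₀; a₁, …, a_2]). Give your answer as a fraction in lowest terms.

Use the convergent recurrence hₖ = aₖ·hₖ₋₁ + hₖ₋₂ (and likewise for the denominators kₖ):
a_0 = 7: 7/1
a_1 = 3: 22/3
a_2 = 2: 51/7

51/7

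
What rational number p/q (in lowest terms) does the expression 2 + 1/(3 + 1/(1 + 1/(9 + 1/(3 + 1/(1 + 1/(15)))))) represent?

5688/2521

Work from the innermost term outward:
Start with 15.
1 + 1/(15/1) = 1 + 1/15 = 16/15
3 + 1/(16/15) = 3 + 15/16 = 63/16
9 + 1/(63/16) = 9 + 16/63 = 583/63
1 + 1/(583/63) = 1 + 63/583 = 646/583
3 + 1/(646/583) = 3 + 583/646 = 2521/646
2 + 1/(2521/646) = 2 + 646/2521 = 5688/2521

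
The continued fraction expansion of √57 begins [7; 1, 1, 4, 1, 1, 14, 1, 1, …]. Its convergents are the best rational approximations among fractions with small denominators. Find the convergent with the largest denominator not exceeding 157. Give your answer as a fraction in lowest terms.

List convergents until the denominator exceeds the bound:
a_0 = 7: 7/1  (≤ bound)
a_1 = 1: 8/1  (≤ bound)
a_2 = 1: 15/2  (≤ bound)
a_3 = 4: 68/9  (≤ bound)
a_4 = 1: 83/11  (≤ bound)
a_5 = 1: 151/20  (≤ bound)
a_6 = 14: 2197/291  (> 157, stop)

151/20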